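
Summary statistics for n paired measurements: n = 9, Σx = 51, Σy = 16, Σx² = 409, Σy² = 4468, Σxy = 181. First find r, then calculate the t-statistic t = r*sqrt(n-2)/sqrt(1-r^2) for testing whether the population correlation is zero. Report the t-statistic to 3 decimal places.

0.330

Numerator: nΣxy − (Σx)(Σy) = 9·181 − (51)(16) = 813
Denominator: √[(nΣx²−(Σx)²)(nΣy²−(Σy)²)]
  nΣx²−(Σx)² = 9·409 − 2601 = 1080;  nΣy²−(Σy)² = 9·4468 − 256 = 39956
  √(1080·39956) = √43152480 = 6569.0547
r = 813 / 6569.0547 = 0.1238
t = r·√(n−2)/√(1−r²) = 0.1238·√7 / √(1−0.015326) = 0.327544 / 0.992307 = 0.330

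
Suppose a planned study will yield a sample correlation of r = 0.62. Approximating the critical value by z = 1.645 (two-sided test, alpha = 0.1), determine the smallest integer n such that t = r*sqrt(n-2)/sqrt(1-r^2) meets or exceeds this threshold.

7

r√(n−2)/√(1−r²) ≥ 1.645  ⇔  n−2 ≥ (1.645)²·(1−r²)/r²
(1−r²)/r² = (1−0.3844)/0.3844 = 1.6015
n ≥ 2 + 2.706025·1.6015 = 2 + 4.3337 = 6.3337
⌈6.3337⌉ = 7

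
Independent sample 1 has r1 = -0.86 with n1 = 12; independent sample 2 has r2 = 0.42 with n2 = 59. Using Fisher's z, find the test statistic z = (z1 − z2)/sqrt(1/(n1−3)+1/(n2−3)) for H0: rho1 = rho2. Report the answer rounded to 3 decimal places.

z1 = atanh(-0.86) = -1.293345,  z2 = atanh(0.42) = 0.447692
SE = √(1/(n1−3) + 1/(n2−3)) = √(1/9 + 1/56) = √(0.1111111 + 0.0178571) = √0.1289682 = 0.359121
z = (z1 − z2)/SE = (-1.293345 − 0.447692) / 0.359121 = -1.741037 / 0.359121 = -4.848

-4.848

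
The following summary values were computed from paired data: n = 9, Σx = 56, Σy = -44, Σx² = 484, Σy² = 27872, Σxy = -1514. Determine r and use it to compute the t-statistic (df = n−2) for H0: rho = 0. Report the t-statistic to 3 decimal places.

-2.207

Numerator: nΣxy − (Σx)(Σy) = 9·(-1514) − (56)(-44) = -11162
Denominator: √[(nΣx²−(Σx)²)(nΣy²−(Σy)²)]
  nΣx²−(Σx)² = 9·484 − 3136 = 1220;  nΣy²−(Σy)² = 9·27872 − 1936 = 248912
  √(1220·248912) = √303672640 = 17426.2056
r = -11162 / 17426.2056 = -0.6405
t = r·√(n−2)/√(1−r²) = -0.6405·√7 / √(1−0.410240) = -1.694604 / 0.767958 = -2.207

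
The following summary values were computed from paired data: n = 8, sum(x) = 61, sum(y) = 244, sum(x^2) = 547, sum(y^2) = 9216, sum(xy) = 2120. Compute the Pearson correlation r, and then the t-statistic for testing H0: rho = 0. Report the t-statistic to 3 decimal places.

2.277

Numerator: nΣxy − (Σx)(Σy) = 8·2120 − (61)(244) = 2076
Denominator: √[(nΣx²−(Σx)²)(nΣy²−(Σy)²)]
  nΣx²−(Σx)² = 8·547 − 3721 = 655;  nΣy²−(Σy)² = 8·9216 − 59536 = 14192
  √(655·14192) = √9295760 = 3048.8949
r = 2076 / 3048.8949 = 0.6809
t = r·√(n−2)/√(1−r²) = 0.6809·√6 / √(1−0.463625) = 1.667858 / 0.732376 = 2.277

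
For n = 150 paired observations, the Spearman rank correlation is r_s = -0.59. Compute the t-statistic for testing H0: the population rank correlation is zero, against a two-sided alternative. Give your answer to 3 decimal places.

1 − r_s² = 1 − 0.3481 = 0.6519;  √(1−r_s²) = 0.807403
√(n−2) = √148 = 12.165525
t = r_s·√(n−2)/√(1−r_s²) = -0.59 · 12.165525 / 0.807403 = -8.890

-8.890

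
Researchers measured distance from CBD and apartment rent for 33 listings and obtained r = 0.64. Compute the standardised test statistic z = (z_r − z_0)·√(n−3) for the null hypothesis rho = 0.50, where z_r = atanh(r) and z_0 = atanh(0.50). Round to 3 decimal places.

Fisher z: atanh(0.64) = 0.758174, atanh(0.50) = 0.549306
z = (z_r − z_0)·√(n−3) = (0.758174 − 0.549306)·√30 = 0.208868 · 5.477226 = 1.144

1.144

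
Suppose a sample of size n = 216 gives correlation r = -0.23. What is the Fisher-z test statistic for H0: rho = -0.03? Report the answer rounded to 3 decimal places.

Fisher z: atanh(-0.23) = -0.234189, atanh(-0.03) = -0.030009
z = (z_r − z_0)·√(n−3) = (-0.234189 − (-0.030009))·√213 = -0.204180 · 14.594520 = -2.980

-2.980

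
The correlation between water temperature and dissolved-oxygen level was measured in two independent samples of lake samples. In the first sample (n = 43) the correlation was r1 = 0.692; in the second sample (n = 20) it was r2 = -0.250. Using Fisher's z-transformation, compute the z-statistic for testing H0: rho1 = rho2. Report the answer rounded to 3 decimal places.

3.824

Fisher z-transforms: z1 = atanh(0.692) = 0.851783, z2 = atanh(-0.250) = -0.255413; difference d = 1.107196
Var(d) = 1/40 + 1/17 = 0.0250000 + 0.0588235 = 0.0838235
z = d/√Var(d) = 1.107196 / √0.0838235 = 1.107196 / 0.289523 = 3.824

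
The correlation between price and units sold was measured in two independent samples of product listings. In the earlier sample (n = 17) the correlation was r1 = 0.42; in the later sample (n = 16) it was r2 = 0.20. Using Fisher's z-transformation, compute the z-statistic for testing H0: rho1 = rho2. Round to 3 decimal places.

Fisher z-transforms: z1 = atanh(0.42) = 0.447692, z2 = atanh(0.20) = 0.202733; difference d = 0.244959
Var(d) = 1/14 + 1/13 = 0.0714286 + 0.0769231 = 0.1483517
z = d/√Var(d) = 0.244959 / √0.1483517 = 0.244959 / 0.385165 = 0.636

0.636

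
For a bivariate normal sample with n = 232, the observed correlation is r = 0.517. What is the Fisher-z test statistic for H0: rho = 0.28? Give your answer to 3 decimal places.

4.306

Fisher z: atanh(0.517) = 0.572237, atanh(0.28) = 0.287682
z = (z_r − z_0)·√(n−3) = (0.572237 − 0.287682)·√229 = 0.284555 · 15.132746 = 4.306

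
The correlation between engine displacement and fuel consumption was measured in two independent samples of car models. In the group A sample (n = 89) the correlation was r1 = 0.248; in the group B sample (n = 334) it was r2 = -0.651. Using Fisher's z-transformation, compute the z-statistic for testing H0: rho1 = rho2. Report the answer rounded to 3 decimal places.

Fisher z-transforms: z1 = atanh(0.248) = 0.253281, z2 = atanh(-0.651) = -0.777032; difference d = 1.030313
Var(d) = 1/86 + 1/331 = 0.0116279 + 0.0030211 = 0.0146490
z = d/√Var(d) = 1.030313 / √0.0146490 = 1.030313 / 0.121033 = 8.513

8.513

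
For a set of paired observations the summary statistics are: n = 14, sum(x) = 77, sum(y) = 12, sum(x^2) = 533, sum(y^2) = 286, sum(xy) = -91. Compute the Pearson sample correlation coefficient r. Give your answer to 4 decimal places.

S_xy = nΣxy − ΣxΣy = 14·(-91) − 77·12 = -1274 − 924 = -2198
S_xx = nΣx² − (Σx)² = 14·533 − 77² = 7462 − 5929 = 1533
S_yy = nΣy² − (Σy)² = 14·286 − 12² = 4004 − 144 = 3860
r = S_xy / √(S_xx·S_yy) = -2198 / √(1533·3860) = -2198 / √5917380 = -2198 / 2432.5665 = -0.9036

-0.9036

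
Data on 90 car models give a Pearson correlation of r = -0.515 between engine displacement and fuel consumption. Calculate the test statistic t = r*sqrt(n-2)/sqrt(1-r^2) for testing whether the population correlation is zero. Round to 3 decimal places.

t = r·√(n−2) / √(1−r²) with r = -0.515, n = 90
  = -0.515·√88 / √(1 − 0.265225)
  = -0.515·9.380832 / 0.857190
  = -4.831128 / 0.857190 = -5.636

-5.636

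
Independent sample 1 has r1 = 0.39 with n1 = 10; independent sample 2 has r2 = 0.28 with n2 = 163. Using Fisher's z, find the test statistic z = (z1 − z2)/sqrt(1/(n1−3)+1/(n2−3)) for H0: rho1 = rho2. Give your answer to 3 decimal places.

Fisher z-transforms: z1 = atanh(0.39) = 0.411800, z2 = atanh(0.28) = 0.287682; difference d = 0.124118
Var(d) = 1/7 + 1/160 = 0.1428571 + 0.0062500 = 0.1491071
z = d/√Var(d) = 0.124118 / √0.1491071 = 0.124118 / 0.386144 = 0.321

0.321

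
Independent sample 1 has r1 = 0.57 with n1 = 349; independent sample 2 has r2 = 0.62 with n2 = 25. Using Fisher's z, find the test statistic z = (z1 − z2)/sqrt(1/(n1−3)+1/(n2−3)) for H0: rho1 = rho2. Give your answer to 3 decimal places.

z1 = atanh(0.57) = 0.647523,  z2 = atanh(0.62) = 0.725005
SE = √(1/(n1−3) + 1/(n2−3)) = √(1/346 + 1/22) = √(0.0028902 + 0.0454545) = √0.0483447 = 0.219874
z = (z1 − z2)/SE = (0.647523 − 0.725005) / 0.219874 = -0.077482 / 0.219874 = -0.352

-0.352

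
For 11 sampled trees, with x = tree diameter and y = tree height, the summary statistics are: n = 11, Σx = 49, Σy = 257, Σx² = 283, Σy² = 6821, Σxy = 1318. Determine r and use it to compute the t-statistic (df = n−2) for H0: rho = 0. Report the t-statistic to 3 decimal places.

Numerator: nΣxy − (Σx)(Σy) = 11·1318 − (49)(257) = 1905
Denominator: √[(nΣx²−(Σx)²)(nΣy²−(Σy)²)]
  nΣx²−(Σx)² = 11·283 − 2401 = 712;  nΣy²−(Σy)² = 11·6821 − 66049 = 8982
  √(712·8982) = √6395184 = 2528.8701
r = 1905 / 2528.8701 = 0.7533
t = r·√(n−2)/√(1−r²) = 0.7533·√9 / √(1−0.567461) = 2.259900 / 0.657677 = 3.436

3.436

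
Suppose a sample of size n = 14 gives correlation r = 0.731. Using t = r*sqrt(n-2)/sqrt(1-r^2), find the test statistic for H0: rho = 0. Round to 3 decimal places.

3.711

1 − r² = 1 − 0.534361 = 0.465639;  √(1−r²) = 0.682377
√(n−2) = √12 = 3.464102
t = r·√(n−2)/√(1−r²) = 0.731 · 3.464102 / 0.682377 = 3.711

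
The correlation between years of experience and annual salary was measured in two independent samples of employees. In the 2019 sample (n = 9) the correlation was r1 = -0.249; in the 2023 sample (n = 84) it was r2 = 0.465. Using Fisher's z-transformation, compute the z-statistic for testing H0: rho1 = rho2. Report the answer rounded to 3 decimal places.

z1 = atanh(-0.249) = -0.254346,  z2 = atanh(0.465) = 0.503672
SE = √(1/(n1−3) + 1/(n2−3)) = √(1/6 + 1/81) = √(0.1666667 + 0.0123457) = √0.1790124 = 0.423099
z = (z1 − z2)/SE = (-0.254346 − 0.503672) / 0.423099 = -0.758018 / 0.423099 = -1.792

-1.792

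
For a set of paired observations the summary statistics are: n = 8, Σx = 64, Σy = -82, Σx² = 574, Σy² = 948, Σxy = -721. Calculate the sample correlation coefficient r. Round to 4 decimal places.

-0.7962

S_xy = nΣxy − ΣxΣy = 8·(-721) − 64·(-82) = -5768 − (-5248) = -520
S_xx = nΣx² − (Σx)² = 8·574 − 64² = 4592 − 4096 = 496
S_yy = nΣy² − (Σy)² = 8·948 − (-82)² = 7584 − 6724 = 860
r = S_xy / √(S_xx·S_yy) = -520 / √(496·860) = -520 / √426560 = -520 / 653.1156 = -0.7962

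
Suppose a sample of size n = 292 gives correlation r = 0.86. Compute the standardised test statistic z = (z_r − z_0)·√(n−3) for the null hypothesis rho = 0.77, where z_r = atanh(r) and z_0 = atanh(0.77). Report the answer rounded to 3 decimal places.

z_r = atanh(0.86) = 1.293345,  z_0 = atanh(0.77) = 1.020328
SE = 1/√(n−3) = 1/√289 = 0.058824
z = (z_r − z_0)/SE = (1.293345 − 1.020328) / 0.058824 = 0.273017 / 0.058824 = 4.641

4.641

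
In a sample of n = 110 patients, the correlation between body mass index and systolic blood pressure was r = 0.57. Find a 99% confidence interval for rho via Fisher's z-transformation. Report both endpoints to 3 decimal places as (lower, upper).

(0.379, 0.715)

Fisher z: z_r = atanh(r) = ½·ln((1+0.57)/(1−0.57)) = 0.647523
SE(z) = 1/√(n−3) = 1/√107 = 0.096674
99% ⇒ z* = 2.576; margin = 2.576·0.096674 = 0.249032
CI on z-scale: (0.398491, 0.896555)
Back-transform: tanh(0.398491) = 0.378657, tanh(0.896555) = 0.714616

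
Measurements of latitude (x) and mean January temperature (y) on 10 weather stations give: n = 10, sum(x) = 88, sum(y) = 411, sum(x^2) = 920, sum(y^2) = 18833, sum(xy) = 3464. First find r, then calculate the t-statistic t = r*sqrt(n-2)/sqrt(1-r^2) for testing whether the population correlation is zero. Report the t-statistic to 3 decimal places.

-0.849

Numerator: nΣxy − (Σx)(Σy) = 10·3464 − (88)(411) = -1528
Denominator: √[(nΣx²−(Σx)²)(nΣy²−(Σy)²)]
  nΣx²−(Σx)² = 10·920 − 7744 = 1456;  nΣy²−(Σy)² = 10·18833 − 168921 = 19409
  √(1456·19409) = √28259504 = 5315.9669
r = -1528 / 5315.9669 = -0.2874
t = r·√(n−2)/√(1−r²) = -0.2874·√8 / √(1−0.082599) = -0.812890 / 0.957811 = -0.849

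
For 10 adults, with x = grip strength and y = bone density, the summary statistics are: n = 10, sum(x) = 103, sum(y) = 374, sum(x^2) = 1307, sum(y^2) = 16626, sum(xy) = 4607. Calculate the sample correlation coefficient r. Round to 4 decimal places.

0.9367

Numerator: nΣxy − (Σx)(Σy) = 10·4607 − (103)(374) = 7548
Denominator: √[(nΣx²−(Σx)²)(nΣy²−(Σy)²)]
  nΣx²−(Σx)² = 10·1307 − 10609 = 2461;  nΣy²−(Σy)² = 10·16626 − 139876 = 26384
  √(2461·26384) = √64931024 = 8057.9789
r = 7548 / 8057.9789 = 0.9367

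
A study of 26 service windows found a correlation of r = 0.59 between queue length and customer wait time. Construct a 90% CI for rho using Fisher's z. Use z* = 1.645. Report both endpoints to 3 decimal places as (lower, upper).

Fisher z: z_r = atanh(r) = ½·ln((1+0.59)/(1−0.59)) = 0.677666
SE(z) = 1/√(n−3) = 1/√23 = 0.208514
90% ⇒ z* = 1.645; margin = 1.645·0.208514 = 0.343006
CI on z-scale: (0.334660, 1.020672)
Back-transform: tanh(0.334660) = 0.322702, tanh(1.020672) = 0.770140

(0.323, 0.770)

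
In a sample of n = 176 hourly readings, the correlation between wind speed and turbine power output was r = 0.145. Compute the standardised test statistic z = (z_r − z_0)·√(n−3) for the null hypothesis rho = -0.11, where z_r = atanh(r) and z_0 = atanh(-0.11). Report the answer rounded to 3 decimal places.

3.373

z_r = atanh(0.145) = 0.146029,  z_0 = atanh(-0.11) = -0.110447
SE = 1/√(n−3) = 1/√173 = 0.076029
z = (z_r − z_0)/SE = (0.146029 − (-0.110447)) / 0.076029 = 0.256476 / 0.076029 = 3.373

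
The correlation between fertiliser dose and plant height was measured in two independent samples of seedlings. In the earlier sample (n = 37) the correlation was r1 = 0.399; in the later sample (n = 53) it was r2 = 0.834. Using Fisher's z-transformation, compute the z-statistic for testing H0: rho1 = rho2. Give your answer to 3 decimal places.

Fisher z-transforms: z1 = atanh(0.399) = 0.422459, z2 = atanh(0.834) = 1.201133; difference d = -0.778674
Var(d) = 1/34 + 1/50 = 0.0294118 + 0.0200000 = 0.0494118
z = d/√Var(d) = -0.778674 / √0.0494118 = -0.778674 / 0.222288 = -3.503

-3.503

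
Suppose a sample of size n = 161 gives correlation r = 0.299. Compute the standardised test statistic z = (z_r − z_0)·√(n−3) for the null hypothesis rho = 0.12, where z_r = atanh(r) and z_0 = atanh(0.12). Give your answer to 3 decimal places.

Fisher z: atanh(0.299) = 0.308421, atanh(0.12) = 0.120581
z = (z_r − z_0)·√(n−3) = (0.308421 − 0.120581)·√158 = 0.187840 · 12.569805 = 2.361

2.361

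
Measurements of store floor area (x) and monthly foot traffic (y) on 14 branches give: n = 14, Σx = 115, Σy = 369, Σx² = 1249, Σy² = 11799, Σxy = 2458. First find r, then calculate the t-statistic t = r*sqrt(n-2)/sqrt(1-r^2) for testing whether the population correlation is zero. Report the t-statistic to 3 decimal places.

-3.609

Numerator: nΣxy − (Σx)(Σy) = 14·2458 − (115)(369) = -8023
Denominator: √[(nΣx²−(Σx)²)(nΣy²−(Σy)²)]
  nΣx²−(Σx)² = 14·1249 − 13225 = 4261;  nΣy²−(Σy)² = 14·11799 − 136161 = 29025
  √(4261·29025) = √123675525 = 11120.9498
r = -8023 / 11120.9498 = -0.7214
t = r·√(n−2)/√(1−r²) = -0.7214·√12 / √(1−0.520418) = -2.499003 / 0.692519 = -3.609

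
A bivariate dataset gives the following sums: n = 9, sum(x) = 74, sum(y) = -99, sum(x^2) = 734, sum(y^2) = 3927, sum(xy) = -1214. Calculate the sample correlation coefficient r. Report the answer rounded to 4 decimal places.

S_xy = nΣxy − ΣxΣy = 9·(-1214) − 74·(-99) = -10926 − (-7326) = -3600
S_xx = nΣx² − (Σx)² = 9·734 − 74² = 6606 − 5476 = 1130
S_yy = nΣy² − (Σy)² = 9·3927 − (-99)² = 35343 − 9801 = 25542
r = S_xy / √(S_xx·S_yy) = -3600 / √(1130·25542) = -3600 / √28862460 = -3600 / 5372.3794 = -0.6701

-0.6701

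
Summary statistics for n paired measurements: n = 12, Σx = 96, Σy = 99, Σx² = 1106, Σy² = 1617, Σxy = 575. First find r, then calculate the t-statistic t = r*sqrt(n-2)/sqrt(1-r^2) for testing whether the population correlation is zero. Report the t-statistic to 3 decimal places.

-1.452

S_xy = nΣxy − ΣxΣy = 12·575 − 96·99 = 6900 − 9504 = -2604
S_xx = nΣx² − (Σx)² = 12·1106 − 96² = 13272 − 9216 = 4056
S_yy = nΣy² − (Σy)² = 12·1617 − 99² = 19404 − 9801 = 9603
r = S_xy / √(S_xx·S_yy) = -2604 / √(4056·9603) = -2604 / √38949768 = -2604 / 6240.9749 = -0.4172
t = r·√(n−2)/√(1−r²) = -0.4172·√10 / √(1−0.174056) = -1.319302 / 0.908815 = -1.452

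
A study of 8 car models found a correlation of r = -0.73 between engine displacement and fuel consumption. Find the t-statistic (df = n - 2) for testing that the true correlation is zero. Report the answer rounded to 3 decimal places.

1 − r² = 1 − 0.5329 = 0.4671;  √(1−r²) = 0.683447
√(n−2) = √6 = 2.449490
t = r·√(n−2)/√(1−r²) = -0.73 · 2.449490 / 0.683447 = -2.616

-2.616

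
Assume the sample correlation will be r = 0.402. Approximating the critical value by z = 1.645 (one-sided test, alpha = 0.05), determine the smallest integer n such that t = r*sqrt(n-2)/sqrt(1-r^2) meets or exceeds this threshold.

r√(n−2)/√(1−r²) ≥ 1.645  ⇔  n−2 ≥ (1.645)²·(1−r²)/r²
(1−r²)/r² = (1−0.161604)/0.161604 = 5.1880
n ≥ 2 + 2.706025·5.1880 = 2 + 14.0389 = 16.0389
⌈16.0389⌉ = 17

17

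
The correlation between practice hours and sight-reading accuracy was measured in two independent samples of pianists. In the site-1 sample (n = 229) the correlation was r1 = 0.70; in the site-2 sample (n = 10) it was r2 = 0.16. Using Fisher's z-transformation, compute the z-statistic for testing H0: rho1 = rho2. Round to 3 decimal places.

1.839

z1 = atanh(0.70) = 0.867301,  z2 = atanh(0.16) = 0.161387
SE = √(1/(n1−3) + 1/(n2−3)) = √(1/226 + 1/7) = √(0.0044248 + 0.1428571) = √0.1472819 = 0.383773
z = (z1 − z2)/SE = (0.867301 − 0.161387) / 0.383773 = 0.705914 / 0.383773 = 1.839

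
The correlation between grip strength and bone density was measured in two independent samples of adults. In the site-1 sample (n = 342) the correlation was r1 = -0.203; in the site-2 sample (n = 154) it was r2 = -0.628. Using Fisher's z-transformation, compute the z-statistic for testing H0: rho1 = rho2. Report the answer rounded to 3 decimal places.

5.440

Fisher z-transforms: z1 = atanh(-0.203) = -0.205860, z2 = atanh(-0.628) = -0.738107; difference d = 0.532247
Var(d) = 1/339 + 1/151 = 0.0029499 + 0.0066225 = 0.0095724
z = d/√Var(d) = 0.532247 / √0.0095724 = 0.532247 / 0.097839 = 5.440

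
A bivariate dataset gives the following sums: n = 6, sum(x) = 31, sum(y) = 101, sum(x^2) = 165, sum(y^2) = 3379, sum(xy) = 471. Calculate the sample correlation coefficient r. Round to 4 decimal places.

S_xy = nΣxy − ΣxΣy = 6·471 − 31·101 = 2826 − 3131 = -305
S_xx = nΣx² − (Σx)² = 6·165 − 31² = 990 − 961 = 29
S_yy = nΣy² − (Σy)² = 6·3379 − 101² = 20274 − 10201 = 10073
r = S_xy / √(S_xx·S_yy) = -305 / √(29·10073) = -305 / √292117 = -305 / 540.4785 = -0.5643

-0.5643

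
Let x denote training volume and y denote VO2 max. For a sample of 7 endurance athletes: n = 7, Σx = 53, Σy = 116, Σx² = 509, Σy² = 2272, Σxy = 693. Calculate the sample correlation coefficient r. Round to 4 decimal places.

Numerator: nΣxy − (Σx)(Σy) = 7·693 − (53)(116) = -1297
Denominator: √[(nΣx²−(Σx)²)(nΣy²−(Σy)²)]
  nΣx²−(Σx)² = 7·509 − 2809 = 754;  nΣy²−(Σy)² = 7·2272 − 13456 = 2448
  √(754·2448) = √1845792 = 1358.5993
r = -1297 / 1358.5993 = -0.9547

-0.9547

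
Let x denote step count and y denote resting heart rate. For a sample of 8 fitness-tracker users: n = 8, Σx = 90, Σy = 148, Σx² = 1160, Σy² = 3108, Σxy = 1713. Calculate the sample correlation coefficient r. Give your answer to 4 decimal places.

0.2055

Numerator: nΣxy − (Σx)(Σy) = 8·1713 − (90)(148) = 384
Denominator: √[(nΣx²−(Σx)²)(nΣy²−(Σy)²)]
  nΣx²−(Σx)² = 8·1160 − 8100 = 1180;  nΣy²−(Σy)² = 8·3108 − 21904 = 2960
  √(1180·2960) = √3492800 = 1868.9034
r = 384 / 1868.9034 = 0.2055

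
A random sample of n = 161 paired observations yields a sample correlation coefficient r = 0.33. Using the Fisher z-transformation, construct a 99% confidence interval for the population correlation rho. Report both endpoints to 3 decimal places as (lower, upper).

z_r = atanh(0.33) = 0.342828;  SE = 1/√(n−3) = 1/√158 = 0.079556
z-limits: 0.342828 ± 2.576·0.079556 = 0.342828 ± 0.204936 = [0.137892, 0.547764]
ρ-limits: (tanh 0.137892, tanh 0.547764) = (0.137, 0.499)

(0.137, 0.499)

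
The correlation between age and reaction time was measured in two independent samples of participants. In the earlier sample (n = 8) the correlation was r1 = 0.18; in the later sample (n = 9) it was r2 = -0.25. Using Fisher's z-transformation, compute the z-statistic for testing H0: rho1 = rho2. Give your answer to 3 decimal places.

0.722

z1 = atanh(0.18) = 0.181983,  z2 = atanh(-0.25) = -0.255413
SE = √(1/(n1−3) + 1/(n2−3)) = √(1/5 + 1/6) = √(0.2000000 + 0.1666667) = √0.3666667 = 0.605530
z = (z1 − z2)/SE = (0.181983 − (-0.255413)) / 0.605530 = 0.437396 / 0.605530 = 0.722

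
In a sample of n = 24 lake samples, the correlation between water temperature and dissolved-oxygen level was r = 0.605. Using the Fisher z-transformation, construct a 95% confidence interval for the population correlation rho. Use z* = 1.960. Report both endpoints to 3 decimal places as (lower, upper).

Fisher z: z_r = atanh(r) = ½·ln((1+0.605)/(1−0.605)) = 0.700997
SE(z) = 1/√(n−3) = 1/√21 = 0.218218
95% ⇒ z* = 1.960; margin = 1.960·0.218218 = 0.427707
CI on z-scale: (0.273290, 1.128704)
Back-transform: tanh(0.273290) = 0.266684, tanh(1.128704) = 0.810575

(0.267, 0.811)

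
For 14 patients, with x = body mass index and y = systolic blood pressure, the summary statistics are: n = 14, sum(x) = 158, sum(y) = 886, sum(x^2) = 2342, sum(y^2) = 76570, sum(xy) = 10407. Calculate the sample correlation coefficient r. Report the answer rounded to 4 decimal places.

0.1205

Numerator: nΣxy − (Σx)(Σy) = 14·10407 − (158)(886) = 5710
Denominator: √[(nΣx²−(Σx)²)(nΣy²−(Σy)²)]
  nΣx²−(Σx)² = 14·2342 − 24964 = 7824;  nΣy²−(Σy)² = 14·76570 − 784996 = 286984
  √(7824·286984) = √2245362816 = 47385.2595
r = 5710 / 47385.2595 = 0.1205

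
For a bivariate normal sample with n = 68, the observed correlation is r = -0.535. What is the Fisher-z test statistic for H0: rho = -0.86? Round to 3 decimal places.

5.613

z_r = atanh(-0.535) = -0.597124,  z_0 = atanh(-0.86) = -1.293345
SE = 1/√(n−3) = 1/√65 = 0.124035
z = (z_r − z_0)/SE = (-0.597124 − (-1.293345)) / 0.124035 = 0.696221 / 0.124035 = 5.613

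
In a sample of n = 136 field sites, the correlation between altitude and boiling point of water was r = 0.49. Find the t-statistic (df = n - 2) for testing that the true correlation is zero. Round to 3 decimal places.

6.507

1 − r² = 1 − 0.2401 = 0.7599;  √(1−r²) = 0.871722
√(n−2) = √134 = 11.575837
t = r·√(n−2)/√(1−r²) = 0.49 · 11.575837 / 0.871722 = 6.507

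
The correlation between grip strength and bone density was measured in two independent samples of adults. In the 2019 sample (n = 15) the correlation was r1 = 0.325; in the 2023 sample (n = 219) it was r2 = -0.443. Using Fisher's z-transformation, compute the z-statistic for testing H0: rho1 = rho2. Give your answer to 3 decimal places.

2.742

z1 = atanh(0.325) = 0.337228,  z2 = atanh(-0.443) = -0.475957
SE = √(1/(n1−3) + 1/(n2−3)) = √(1/12 + 1/216) = √(0.0833333 + 0.0046296) = √0.0879629 = 0.296585
z = (z1 − z2)/SE = (0.337228 − (-0.475957)) / 0.296585 = 0.813185 / 0.296585 = 2.742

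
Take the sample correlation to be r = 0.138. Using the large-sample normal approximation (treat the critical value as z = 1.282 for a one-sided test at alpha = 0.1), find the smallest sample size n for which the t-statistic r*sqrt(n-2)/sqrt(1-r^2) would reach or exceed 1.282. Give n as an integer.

r√(n−2)/√(1−r²) ≥ 1.282  ⇔  n−2 ≥ (1.282)²·(1−r²)/r²
(1−r²)/r² = (1−0.019044)/0.019044 = 51.5100
n ≥ 2 + 1.643524·51.5100 = 2 + 84.6579 = 86.6579
⌈86.6579⌉ = 87

87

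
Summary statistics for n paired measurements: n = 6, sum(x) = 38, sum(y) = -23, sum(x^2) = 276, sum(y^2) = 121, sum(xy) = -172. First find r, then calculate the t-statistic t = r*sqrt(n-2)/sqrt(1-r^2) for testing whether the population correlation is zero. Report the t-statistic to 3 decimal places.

Numerator: nΣxy − (Σx)(Σy) = 6·(-172) − (38)(-23) = -158
Denominator: √[(nΣx²−(Σx)²)(nΣy²−(Σy)²)]
  nΣx²−(Σx)² = 6·276 − 1444 = 212;  nΣy²−(Σy)² = 6·121 − 529 = 197
  √(212·197) = √41764 = 204.3624
r = -158 / 204.3624 = -0.7731
t = r·√(n−2)/√(1−r²) = -0.7731·√4 / √(1−0.597684) = -1.546200 / 0.634284 = -2.438

-2.438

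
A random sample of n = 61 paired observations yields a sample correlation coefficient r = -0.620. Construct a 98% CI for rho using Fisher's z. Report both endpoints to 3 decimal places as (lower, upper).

z_r = atanh(-0.620) = -0.725005;  SE = 1/√(n−3) = 1/√58 = 0.131306
z-limits: -0.725005 ± 2.326·0.131306 = -0.725005 ± 0.305418 = [-1.030423, -0.419587]
ρ-limits: (tanh -1.030423, tanh -0.419587) = (-0.774, -0.397)

(-0.774, -0.397)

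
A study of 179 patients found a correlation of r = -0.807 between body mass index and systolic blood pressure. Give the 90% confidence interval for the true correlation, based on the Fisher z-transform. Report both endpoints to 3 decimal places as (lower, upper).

z_r = atanh(-0.807) = -1.118367;  SE = 1/√(n−3) = 1/√176 = 0.075378
z-limits: -1.118367 ± 1.645·0.075378 = -1.118367 ± 0.123997 = [-1.242364, -0.994370]
ρ-limits: (tanh -1.242364, tanh -0.994370) = (-0.846, -0.759)

(-0.846, -0.759)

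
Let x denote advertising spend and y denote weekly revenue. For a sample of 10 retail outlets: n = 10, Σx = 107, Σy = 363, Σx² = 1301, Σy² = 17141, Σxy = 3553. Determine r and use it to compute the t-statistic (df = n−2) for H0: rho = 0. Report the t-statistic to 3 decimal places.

Numerator: nΣxy − (Σx)(Σy) = 10·3553 − (107)(363) = -3311
Denominator: √[(nΣx²−(Σx)²)(nΣy²−(Σy)²)]
  nΣx²−(Σx)² = 10·1301 − 11449 = 1561;  nΣy²−(Σy)² = 10·17141 − 131769 = 39641
  √(1561·39641) = √61879601 = 7866.3588
r = -3311 / 7866.3588 = -0.4209
t = r·√(n−2)/√(1−r²) = -0.4209·√8 / √(1−0.177157) = -1.190485 / 0.907107 = -1.312

-1.312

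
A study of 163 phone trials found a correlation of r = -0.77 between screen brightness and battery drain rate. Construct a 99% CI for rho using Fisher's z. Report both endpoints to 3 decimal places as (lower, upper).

z_r = atanh(-0.77) = -1.020328;  SE = 1/√(n−3) = 1/√160 = 0.079057
z-limits: -1.020328 ± 2.576·0.079057 = -1.020328 ± 0.203651 = [-1.223979, -0.816677]
ρ-limits: (tanh -1.223979, tanh -0.816677) = (-0.841, -0.673)

(-0.841, -0.673)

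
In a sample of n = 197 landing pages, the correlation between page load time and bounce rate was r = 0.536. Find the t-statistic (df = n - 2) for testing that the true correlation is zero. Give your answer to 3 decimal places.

1 − r² = 1 − 0.287296 = 0.712704;  √(1−r²) = 0.844218
√(n−2) = √195 = 13.964240
t = r·√(n−2)/√(1−r²) = 0.536 · 13.964240 / 0.844218 = 8.866

8.866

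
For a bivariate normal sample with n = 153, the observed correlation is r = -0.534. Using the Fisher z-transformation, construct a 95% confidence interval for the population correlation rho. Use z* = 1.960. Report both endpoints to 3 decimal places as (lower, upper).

Fisher z: z_r = atanh(r) = ½·ln((1+(-0.534))/(1−(-0.534))) = -0.595724
SE(z) = 1/√(n−3) = 1/√150 = 0.081650
95% ⇒ z* = 1.960; margin = 1.960·0.081650 = 0.160034
CI on z-scale: (-0.755758, -0.435690)
Back-transform: tanh(-0.755758) = -0.638572, tanh(-0.435690) = -0.410066

(-0.639, -0.410)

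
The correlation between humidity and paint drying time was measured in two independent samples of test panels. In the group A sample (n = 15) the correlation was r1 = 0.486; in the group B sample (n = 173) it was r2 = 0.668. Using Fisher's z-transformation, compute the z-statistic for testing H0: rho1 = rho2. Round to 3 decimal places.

Fisher z-transforms: z1 = atanh(0.486) = 0.530810, z2 = atanh(0.668) = 0.807123; difference d = -0.276313
Var(d) = 1/12 + 1/170 = 0.0833333 + 0.0058824 = 0.0892157
z = d/√Var(d) = -0.276313 / √0.0892157 = -0.276313 / 0.298690 = -0.925

-0.925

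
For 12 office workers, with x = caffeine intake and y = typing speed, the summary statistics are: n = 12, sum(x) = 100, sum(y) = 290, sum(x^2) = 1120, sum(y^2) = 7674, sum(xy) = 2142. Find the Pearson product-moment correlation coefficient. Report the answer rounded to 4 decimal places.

-0.6288

Numerator: nΣxy − (Σx)(Σy) = 12·2142 − (100)(290) = -3296
Denominator: √[(nΣx²−(Σx)²)(nΣy²−(Σy)²)]
  nΣx²−(Σx)² = 12·1120 − 10000 = 3440;  nΣy²−(Σy)² = 12·7674 − 84100 = 7988
  √(3440·7988) = √27478720 = 5242.0149
r = -3296 / 5242.0149 = -0.6288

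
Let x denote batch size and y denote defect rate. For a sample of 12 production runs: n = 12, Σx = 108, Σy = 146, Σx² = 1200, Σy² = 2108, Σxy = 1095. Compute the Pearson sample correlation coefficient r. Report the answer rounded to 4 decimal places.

-0.7964

Numerator: nΣxy − (Σx)(Σy) = 12·1095 − (108)(146) = -2628
Denominator: √[(nΣx²−(Σx)²)(nΣy²−(Σy)²)]
  nΣx²−(Σx)² = 12·1200 − 11664 = 2736;  nΣy²−(Σy)² = 12·2108 − 21316 = 3980
  √(2736·3980) = √10889280 = 3299.8909
r = -2628 / 3299.8909 = -0.7964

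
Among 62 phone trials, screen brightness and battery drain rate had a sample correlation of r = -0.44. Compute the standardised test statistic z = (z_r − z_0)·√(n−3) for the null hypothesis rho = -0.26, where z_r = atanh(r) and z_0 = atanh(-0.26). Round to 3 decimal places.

-1.583

Fisher z: atanh(-0.44) = -0.472231, atanh(-0.26) = -0.266108
z = (z_r − z_0)·√(n−3) = (-0.472231 − (-0.266108))·√59 = -0.206123 · 7.681146 = -1.583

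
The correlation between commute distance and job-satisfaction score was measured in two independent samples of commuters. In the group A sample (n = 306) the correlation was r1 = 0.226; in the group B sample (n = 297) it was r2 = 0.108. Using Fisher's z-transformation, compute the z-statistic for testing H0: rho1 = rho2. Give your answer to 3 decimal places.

z1 = atanh(0.226) = 0.229970,  z2 = atanh(0.108) = 0.108423
SE = √(1/(n1−3) + 1/(n2−3)) = √(1/303 + 1/294) = √(0.0033003 + 0.0034014) = √0.0067017 = 0.081864
z = (z1 − z2)/SE = (0.229970 − 0.108423) / 0.081864 = 0.121547 / 0.081864 = 1.485

1.485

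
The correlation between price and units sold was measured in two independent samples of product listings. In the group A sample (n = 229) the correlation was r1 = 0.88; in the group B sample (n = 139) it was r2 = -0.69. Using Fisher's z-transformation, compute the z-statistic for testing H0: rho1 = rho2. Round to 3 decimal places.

20.490

z1 = atanh(0.88) = 1.375768,  z2 = atanh(-0.69) = -0.847956
SE = √(1/(n1−3) + 1/(n2−3)) = √(1/226 + 1/136) = √(0.0044248 + 0.0073529) = √0.0117777 = 0.108525
z = (z1 − z2)/SE = (1.375768 − (-0.847956)) / 0.108525 = 2.223724 / 0.108525 = 20.490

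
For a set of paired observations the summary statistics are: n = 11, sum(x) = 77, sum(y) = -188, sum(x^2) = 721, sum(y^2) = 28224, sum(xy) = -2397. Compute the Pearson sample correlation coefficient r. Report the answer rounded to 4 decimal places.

-0.5067

Numerator: nΣxy − (Σx)(Σy) = 11·(-2397) − (77)(-188) = -11891
Denominator: √[(nΣx²−(Σx)²)(nΣy²−(Σy)²)]
  nΣx²−(Σx)² = 11·721 − 5929 = 2002;  nΣy²−(Σy)² = 11·28224 − 35344 = 275120
  √(2002·275120) = √550790240 = 23468.9207
r = -11891 / 23468.9207 = -0.5067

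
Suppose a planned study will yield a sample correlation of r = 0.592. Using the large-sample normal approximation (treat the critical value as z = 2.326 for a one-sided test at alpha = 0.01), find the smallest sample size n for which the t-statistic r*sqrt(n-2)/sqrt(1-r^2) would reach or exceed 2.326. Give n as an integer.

13

r√(n−2)/√(1−r²) ≥ 2.326  ⇔  n−2 ≥ (2.326)²·(1−r²)/r²
(1−r²)/r² = (1−0.350464)/0.350464 = 1.8534
n ≥ 2 + 5.410276·1.8534 = 2 + 10.0274 = 12.0274
⌈12.0274⌉ = 13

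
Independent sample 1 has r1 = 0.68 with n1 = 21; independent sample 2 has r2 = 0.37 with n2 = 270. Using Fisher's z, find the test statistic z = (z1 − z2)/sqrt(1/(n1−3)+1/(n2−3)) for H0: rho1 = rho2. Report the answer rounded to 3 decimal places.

1.810

Fisher z-transforms: z1 = atanh(0.68) = 0.829114, z2 = atanh(0.37) = 0.388423; difference d = 0.440691
Var(d) = 1/18 + 1/267 = 0.0555556 + 0.0037453 = 0.0593009
z = d/√Var(d) = 0.440691 / √0.0593009 = 0.440691 / 0.243518 = 1.810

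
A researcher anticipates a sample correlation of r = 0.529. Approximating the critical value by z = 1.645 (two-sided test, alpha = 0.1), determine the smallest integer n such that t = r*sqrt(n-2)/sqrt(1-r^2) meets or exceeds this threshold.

9

Need r·√(n−2)/√(1−r²) ≥ 1.645
√(n−2) ≥ 1.645·√(1−0.279841) / 0.529 = 1.645·0.848622 / 0.529 = 2.6389
n−2 ≥ 6.9638  ⇒  n ≥ 8.9638
Smallest integer n = 9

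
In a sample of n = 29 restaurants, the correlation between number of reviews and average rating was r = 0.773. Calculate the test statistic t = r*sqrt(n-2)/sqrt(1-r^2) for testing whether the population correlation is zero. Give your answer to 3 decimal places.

t = r·√(n−2) / √(1−r²) with r = 0.773, n = 29
  = 0.773·√27 / √(1 − 0.597529)
  = 0.773·5.196152 / 0.634406
  = 4.016625 / 0.634406 = 6.331

6.331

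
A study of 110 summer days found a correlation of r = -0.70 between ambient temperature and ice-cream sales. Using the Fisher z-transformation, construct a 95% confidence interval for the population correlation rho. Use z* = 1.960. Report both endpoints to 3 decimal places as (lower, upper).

z_r = atanh(-0.70) = -0.867301;  SE = 1/√(n−3) = 1/√107 = 0.096674
z-limits: -0.867301 ± 1.960·0.096674 = -0.867301 ± 0.189481 = [-1.056782, -0.677820]
ρ-limits: (tanh -1.056782, tanh -0.677820) = (-0.784, -0.590)

(-0.784, -0.590)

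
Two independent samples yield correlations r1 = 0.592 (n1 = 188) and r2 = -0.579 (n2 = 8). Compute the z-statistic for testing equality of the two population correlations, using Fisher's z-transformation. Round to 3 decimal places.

Fisher z-transforms: z1 = atanh(0.592) = 0.680740, z2 = atanh(-0.579) = -0.660957; difference d = 1.341697
Var(d) = 1/185 + 1/5 = 0.0054054 + 0.2000000 = 0.2054054
z = d/√Var(d) = 1.341697 / √0.2054054 = 1.341697 / 0.453217 = 2.960

2.960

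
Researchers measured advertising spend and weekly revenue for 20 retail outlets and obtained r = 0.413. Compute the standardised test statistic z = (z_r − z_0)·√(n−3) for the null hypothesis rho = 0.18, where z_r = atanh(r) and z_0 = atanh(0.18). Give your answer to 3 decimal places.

1.061

Fisher z: atanh(0.413) = 0.439223, atanh(0.18) = 0.181983
z = (z_r − z_0)·√(n−3) = (0.439223 − 0.181983)·√17 = 0.257240 · 4.123106 = 1.061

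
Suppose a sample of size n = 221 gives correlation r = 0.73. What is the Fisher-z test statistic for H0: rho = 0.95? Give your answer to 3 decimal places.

z_r = atanh(0.73) = 0.928727,  z_0 = atanh(0.95) = 1.831781
SE = 1/√(n−3) = 1/√218 = 0.067729
z = (z_r − z_0)/SE = (0.928727 − 1.831781) / 0.067729 = -0.903054 / 0.067729 = -13.333

-13.333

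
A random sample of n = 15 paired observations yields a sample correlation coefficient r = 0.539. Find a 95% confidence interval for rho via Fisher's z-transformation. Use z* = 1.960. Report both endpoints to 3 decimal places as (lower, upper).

(0.037, 0.824)

Fisher z: z_r = atanh(r) = ½·ln((1+0.539)/(1−0.539)) = 0.602745
SE(z) = 1/√(n−3) = 1/√12 = 0.288675
95% ⇒ z* = 1.960; margin = 1.960·0.288675 = 0.565803
CI on z-scale: (0.036942, 1.168548)
Back-transform: tanh(0.036942) = 0.036925, tanh(1.168548) = 0.823806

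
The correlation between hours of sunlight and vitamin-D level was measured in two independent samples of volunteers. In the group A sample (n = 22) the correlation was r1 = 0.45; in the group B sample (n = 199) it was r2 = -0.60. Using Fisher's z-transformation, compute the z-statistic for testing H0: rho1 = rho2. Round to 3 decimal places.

4.902

Fisher z-transforms: z1 = atanh(0.45) = 0.484700, z2 = atanh(-0.60) = -0.693147; difference d = 1.177847
Var(d) = 1/19 + 1/196 = 0.0526316 + 0.0051020 = 0.0577336
z = d/√Var(d) = 1.177847 / √0.0577336 = 1.177847 / 0.240278 = 4.902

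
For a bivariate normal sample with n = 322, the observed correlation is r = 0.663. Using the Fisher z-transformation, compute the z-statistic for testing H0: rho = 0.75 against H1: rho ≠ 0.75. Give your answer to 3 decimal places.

Fisher z: atanh(0.663) = 0.798148, atanh(0.75) = 0.972955
z = (z_r − z_0)·√(n−3) = (0.798148 − 0.972955)·√319 = -0.174807 · 17.860571 = -3.122

-3.122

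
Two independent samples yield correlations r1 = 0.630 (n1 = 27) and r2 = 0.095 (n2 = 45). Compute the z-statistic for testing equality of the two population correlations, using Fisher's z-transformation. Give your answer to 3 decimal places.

2.525

Fisher z-transforms: z1 = atanh(0.630) = 0.741416, z2 = atanh(0.095) = 0.095287; difference d = 0.646129
Var(d) = 1/24 + 1/42 = 0.0416667 + 0.0238095 = 0.0654762
z = d/√Var(d) = 0.646129 / √0.0654762 = 0.646129 / 0.255883 = 2.525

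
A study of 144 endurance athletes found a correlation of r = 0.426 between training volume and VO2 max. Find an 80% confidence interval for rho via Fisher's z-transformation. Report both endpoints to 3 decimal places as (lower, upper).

z_r = atanh(0.426) = 0.455000;  SE = 1/√(n−3) = 1/√141 = 0.084215
z-limits: 0.455000 ± 1.282·0.084215 = 0.455000 ± 0.107964 = [0.347036, 0.562964]
ρ-limits: (tanh 0.347036, tanh 0.562964) = (0.334, 0.510)

(0.334, 0.510)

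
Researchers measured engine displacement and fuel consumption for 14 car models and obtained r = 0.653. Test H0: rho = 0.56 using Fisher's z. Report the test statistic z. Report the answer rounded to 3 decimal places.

Fisher z: atanh(0.653) = 0.780511, atanh(0.56) = 0.632833
z = (z_r − z_0)·√(n−3) = (0.780511 − 0.632833)·√11 = 0.147678 · 3.316625 = 0.490

0.490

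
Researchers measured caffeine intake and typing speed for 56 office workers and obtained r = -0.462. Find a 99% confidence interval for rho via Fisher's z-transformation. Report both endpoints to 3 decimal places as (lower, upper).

z_r = atanh(-0.462) = -0.499851;  SE = 1/√(n−3) = 1/√53 = 0.137361
z-limits: -0.499851 ± 2.576·0.137361 = -0.499851 ± 0.353842 = [-0.853693, -0.146009]
ρ-limits: (tanh -0.853693, tanh -0.146009) = (-0.693, -0.145)

(-0.693, -0.145)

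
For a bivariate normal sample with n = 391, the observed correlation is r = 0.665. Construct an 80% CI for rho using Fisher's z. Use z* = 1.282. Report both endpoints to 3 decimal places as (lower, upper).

Fisher z: z_r = atanh(r) = ½·ln((1+0.665)/(1−0.665)) = 0.801725
SE(z) = 1/√(n−3) = 1/√388 = 0.050767
80% ⇒ z* = 1.282; margin = 1.282·0.050767 = 0.065083
CI on z-scale: (0.736642, 0.866808)
Back-transform: tanh(0.736642) = 0.627112, tanh(0.866808) = 0.699749

(0.627, 0.700)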